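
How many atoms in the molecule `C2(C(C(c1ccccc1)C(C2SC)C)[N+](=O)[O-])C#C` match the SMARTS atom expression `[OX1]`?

2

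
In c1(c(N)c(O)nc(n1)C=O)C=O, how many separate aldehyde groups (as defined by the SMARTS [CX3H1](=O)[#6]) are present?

2

[CX3H1](=O)[#6] is the SMARTS for an aldehyde: an sp2 carbon with one H, double-bonded to O and single-bonded to carbon.
The molecule carries 2 separate instances of an aldehyde (-CHO) meeting every constraint; each maps to a distinct set of atoms, giving 2 matches.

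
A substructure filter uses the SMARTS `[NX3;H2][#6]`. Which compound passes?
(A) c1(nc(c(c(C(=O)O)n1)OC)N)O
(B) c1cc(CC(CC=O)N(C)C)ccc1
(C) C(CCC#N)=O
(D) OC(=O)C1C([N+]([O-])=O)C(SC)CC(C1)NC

[NX3;H2][#6] describes a trivalent nitrogen with two H attached to carbon (a primary amine).
(A) contains a primary amino group (-NH2), which satisfies every atom and bond constraint.
(B) has a dimethylamino group (-N(CH3)2) but the nitrogen has H0, not H2.
(C) has a nitrile (-C#N) but the nitrogen is NX1 (triple-bonded), not NX3 with two H.
(D) has an N-methylamino group (-NHCH3) but the nitrogen bears two carbons and only one H (H1), not H2.
So the answer is (A).

A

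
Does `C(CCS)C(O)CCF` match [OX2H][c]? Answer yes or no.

The pattern [OX2H][c] describes a hydroxyl oxygen attached to an aromatic carbon — a phenol.
The closest candidate here is a hydroxyl group (-OH), but the -OH is on an aliphatic carbon, not an aromatic c. No other fragment satisfies the full query, so there is no match.

No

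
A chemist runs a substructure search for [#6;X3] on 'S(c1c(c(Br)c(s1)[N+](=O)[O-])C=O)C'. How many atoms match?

5

The query [#6;X3] means: any carbon (aromatic or not) with three total connections.
Check the 13 heavy atoms by environment: 1× s (aromatic, X2) → no; 4× c (aromatic, X3) → match; 1× C (X3) → match; 2× O (X1) → no; 1× Br (X1) → no; 1× N (charge +1, X3) → no; 1× O (charge -1, X1) → no; 1× S (X2) → no; 1× C (X4) → no.
Summing the matching environments: 4 + 1 = 5 matching atoms.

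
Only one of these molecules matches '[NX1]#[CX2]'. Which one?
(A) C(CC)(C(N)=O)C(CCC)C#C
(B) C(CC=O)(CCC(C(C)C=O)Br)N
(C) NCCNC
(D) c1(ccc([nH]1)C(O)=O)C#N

D

[NX1]#[CX2] describes a nitrogen triple-bonded to a two-connected carbon (a nitrile).
(A) has a primary amide (-C(=O)NH2) but the nitrogen is NX3, not NX1.
(B) has a primary amino group (-NH2) but the nitrogen is NX3 (three connections), not NX1 triple-bonded.
(C) has a primary amino group (-NH2) but the nitrogen is NX3 (three connections), not NX1 triple-bonded.
(D) contains a nitrile (-C#N), which satisfies every atom and bond constraint.
So the answer is (D).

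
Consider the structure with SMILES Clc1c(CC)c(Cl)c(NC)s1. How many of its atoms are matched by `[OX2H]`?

0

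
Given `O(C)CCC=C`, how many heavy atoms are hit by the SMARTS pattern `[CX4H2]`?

2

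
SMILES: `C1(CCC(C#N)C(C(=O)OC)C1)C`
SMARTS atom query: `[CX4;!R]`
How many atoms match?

2

Check the 13 heavy atoms by environment: 6× C (X4, in 6-ring) → no; 1× C (X2, acyclic) → no; 1× N (X1, acyclic) → no; 1× C (X3, acyclic) → no; 1× O (X1, acyclic) → no; 1× O (X2, acyclic) → no; 2× C (X4, acyclic) → match.
That gives 2 matching atoms.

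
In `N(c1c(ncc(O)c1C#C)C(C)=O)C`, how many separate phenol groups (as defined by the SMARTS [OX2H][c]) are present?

1

[OX2H][c] is the SMARTS for a phenol: a hydroxyl oxygen attached to an aromatic carbon.
Exactly one fragment in the molecule meets all constraints, giving 1 match.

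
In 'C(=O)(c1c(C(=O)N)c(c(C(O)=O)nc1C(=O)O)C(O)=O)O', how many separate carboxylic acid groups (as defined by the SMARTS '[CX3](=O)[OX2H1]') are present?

4

[CX3](=O)[OX2H1] is the SMARTS for a carboxylic acid: an sp2 carbon double-bonded to O and single-bonded to an -OH oxygen.
The molecule carries 4 separate instances of a carboxylic acid group (-C(=O)OH) meeting every constraint; each maps to a distinct set of atoms, giving 4 matches.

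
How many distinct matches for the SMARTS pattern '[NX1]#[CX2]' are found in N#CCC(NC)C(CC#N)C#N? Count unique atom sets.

3

[NX1]#[CX2] is the SMARTS for a nitrile: a nitrogen triple-bonded to a two-connected carbon.
The molecule carries 3 separate instances of a nitrile (-C#N) meeting every constraint; each maps to a distinct set of atoms, giving 3 matches.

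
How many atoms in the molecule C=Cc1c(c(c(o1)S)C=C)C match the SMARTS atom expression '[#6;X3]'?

Check the 11 heavy atoms by environment: 1× o (aromatic, X2) → no; 4× c (aromatic, X3) → match; 4× C (X3) → match; 1× S (X2) → no; 1× C (X4) → no.
Summing the matching environments: 4 + 4 = 8 matching atoms.

8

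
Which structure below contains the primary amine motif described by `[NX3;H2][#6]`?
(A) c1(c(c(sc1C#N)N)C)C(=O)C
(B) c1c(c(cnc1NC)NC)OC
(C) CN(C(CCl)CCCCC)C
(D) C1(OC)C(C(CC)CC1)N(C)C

[NX3;H2][#6] describes a trivalent nitrogen with two H attached to carbon (a primary amine).
(A) contains a primary amino group (-NH2), which satisfies every atom and bond constraint.
(B) has an N-methylamino group (-NHCH3) but the nitrogen bears two carbons and only one H (H1), not H2.
(C) has a dimethylamino group (-N(CH3)2) but the nitrogen has H0, not H2.
(D) has a dimethylamino group (-N(CH3)2) but the nitrogen has H0, not H2.
So the answer is (A).

A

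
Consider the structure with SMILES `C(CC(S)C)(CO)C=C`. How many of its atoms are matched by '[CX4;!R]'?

5

The query [CX4;!R] means: aliphatic carbon with four total connections, not in a ring.
Check the 9 heavy atoms by environment: 5× C (X4, acyclic) → match; 2× C (X3, acyclic) → no; 1× O (X2, acyclic) → no; 1× S (X2, acyclic) → no.
That gives 5 matching atoms.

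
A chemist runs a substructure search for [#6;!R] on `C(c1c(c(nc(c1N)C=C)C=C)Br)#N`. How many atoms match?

5

The query [#6;!R] means: carbon not in any ring.
Check the 14 heavy atoms by environment: 1× n (aromatic, in 6-ring) → no; 5× c (aromatic, in 6-ring) → no; 1× Br (acyclic) → no; 5× C (acyclic) → match; 2× N (acyclic) → no.
That gives 5 matching atoms.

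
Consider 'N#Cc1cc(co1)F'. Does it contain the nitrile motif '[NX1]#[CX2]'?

Yes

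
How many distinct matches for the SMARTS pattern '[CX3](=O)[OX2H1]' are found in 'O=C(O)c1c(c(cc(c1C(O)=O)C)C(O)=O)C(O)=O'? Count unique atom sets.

[CX3](=O)[OX2H1] is the SMARTS for a carboxylic acid: an sp2 carbon double-bonded to O and single-bonded to an -OH oxygen.
The molecule carries 4 separate instances of a carboxylic acid group (-C(=O)OH) meeting every constraint; each maps to a distinct set of atoms, giving 4 matches.

4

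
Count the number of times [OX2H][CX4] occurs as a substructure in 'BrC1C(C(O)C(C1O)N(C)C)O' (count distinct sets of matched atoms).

3

[OX2H][CX4] is the SMARTS for an aliphatic alcohol: a hydroxyl oxygen bound to an sp3 (X4) carbon.
The molecule carries 3 separate instances of a hydroxyl group (-OH) meeting every constraint; each maps to a distinct set of atoms, giving 3 matches.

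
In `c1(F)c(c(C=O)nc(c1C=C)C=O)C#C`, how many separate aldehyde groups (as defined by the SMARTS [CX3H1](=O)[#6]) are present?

[CX3H1](=O)[#6] is the SMARTS for an aldehyde: an sp2 carbon with one H, double-bonded to O and single-bonded to carbon.
The molecule carries 2 separate instances of an aldehyde (-CHO) meeting every constraint; each maps to a distinct set of atoms, giving 2 matches.

2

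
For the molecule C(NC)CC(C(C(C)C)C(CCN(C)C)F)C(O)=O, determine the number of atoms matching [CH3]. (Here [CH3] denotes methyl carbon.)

5

The query [CH3] means: aliphatic carbon with exactly three hydrogens.
Check the 19 heavy atoms by environment: 4× C (H2) → no; 4× C (H1) → no; 1× N (H0) → no; 5× C (H3) → match; 1× C (H0) → no; 1× O (H0) → no; 1× O (H1) → no; 1× F (H0) → no; 1× N (H1) → no.
That gives 5 matching atoms.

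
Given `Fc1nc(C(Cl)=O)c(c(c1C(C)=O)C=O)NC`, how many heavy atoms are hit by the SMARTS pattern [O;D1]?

The query [O;D1] means: aliphatic oxygen bonded to exactly one heavy atom.
Check the 17 heavy atoms by environment: 1× n (aromatic, D2) → no; 5× c (aromatic, D3) → no; 1× F (D1) → no; 1× C (D2) → no; 3× O (D1) → match; 2× C (D3) → no; 1× Cl (D1) → no; 1× N (D2) → no; 2× C (D1) → no.
That gives 3 matching atoms.

3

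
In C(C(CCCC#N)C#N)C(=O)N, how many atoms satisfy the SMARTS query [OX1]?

1

Check the 12 heavy atoms by environment: 5× C (X4) → no; 2× C (X2) → no; 2× N (X1) → no; 1× C (X3) → no; 1× O (X1) → match; 1× N (X3) → no.
That gives 1 matching atom.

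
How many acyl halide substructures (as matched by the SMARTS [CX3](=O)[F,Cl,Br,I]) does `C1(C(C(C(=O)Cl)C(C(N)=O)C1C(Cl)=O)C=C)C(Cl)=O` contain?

[CX3](=O)[F,Cl,Br,I] is the SMARTS for an acyl halide: a carbonyl carbon bonded to a halogen.
The molecule carries 3 separate instances of an acyl chloride (-C(=O)Cl) meeting every constraint; each maps to a distinct set of atoms, giving 3 matches.

3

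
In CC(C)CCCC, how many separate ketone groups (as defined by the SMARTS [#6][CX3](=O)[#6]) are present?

[#6][CX3](=O)[#6] is the SMARTS for a ketone: a carbonyl carbon (no H) flanked by two carbons.
No fragment in the molecule satisfies every constraint, giving 0 matches.

0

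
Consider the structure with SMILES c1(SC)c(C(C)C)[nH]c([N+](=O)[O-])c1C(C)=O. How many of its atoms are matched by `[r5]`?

Check the 16 heavy atoms by environment: 1× n (aromatic, in 5-ring) → match; 4× c (aromatic, in 5-ring) → match; 1× S (acyclic) → no; 6× C (acyclic) → no; 1× N (charge +1, acyclic) → no; 1× O (charge -1, acyclic) → no; 2× O (acyclic) → no.
Summing the matching environments: 1 + 4 = 5 matching atoms.

5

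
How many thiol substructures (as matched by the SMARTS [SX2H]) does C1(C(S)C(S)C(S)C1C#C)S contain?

4

[SX2H] is the SMARTS for a thiol: an aliphatic sulfur with two connections, one being H.
The molecule carries 4 separate instances of a thiol (-SH) meeting every constraint; each maps to a distinct set of atoms, giving 4 matches.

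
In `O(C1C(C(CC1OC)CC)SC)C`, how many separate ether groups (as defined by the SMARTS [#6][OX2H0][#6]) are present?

[#6][OX2H0][#6] is the SMARTS for an ether: an aliphatic oxygen bridging two carbons with no H on the oxygen.
The molecule carries 2 separate instances of a methoxy ether (-OCH3) meeting every constraint; each maps to a distinct set of atoms, giving 2 matches.

2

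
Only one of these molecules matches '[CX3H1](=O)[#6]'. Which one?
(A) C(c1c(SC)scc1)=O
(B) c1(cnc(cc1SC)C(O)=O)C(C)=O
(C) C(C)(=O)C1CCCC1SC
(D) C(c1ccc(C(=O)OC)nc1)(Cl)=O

A

[CX3H1](=O)[#6] describes an sp2 carbon with one H, double-bonded to O and single-bonded to carbon (an aldehyde).
(A) contains an aldehyde (-CHO), which satisfies every atom and bond constraint.
(B) has an acetyl/ketone group (-C(=O)CH3) but the carbonyl carbon has H0 (two carbon neighbours), not H1.
(C) has an acetyl/ketone group (-C(=O)CH3) but the carbonyl carbon has H0 (two carbon neighbours), not H1.
(D) has a methyl-ester group (-C(=O)OCH3) but the carbonyl carbon has H0, not H1.
So the answer is (A).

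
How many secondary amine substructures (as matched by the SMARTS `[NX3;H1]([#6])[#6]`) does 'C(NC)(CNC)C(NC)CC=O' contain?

3

[NX3;H1]([#6])[#6] is the SMARTS for a secondary amine: a trivalent nitrogen with one H, bonded to two carbons.
The molecule carries 3 separate instances of an N-methylamino group (-NHCH3) meeting every constraint; each maps to a distinct set of atoms, giving 3 matches.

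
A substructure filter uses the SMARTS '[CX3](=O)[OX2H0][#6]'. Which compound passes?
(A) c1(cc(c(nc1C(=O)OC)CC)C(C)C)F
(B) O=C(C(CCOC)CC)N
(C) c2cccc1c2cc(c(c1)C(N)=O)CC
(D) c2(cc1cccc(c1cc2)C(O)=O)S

[CX3](=O)[OX2H0][#6] describes a carbonyl carbon bonded to an oxygen that is itself bonded to carbon (no H on that O) (an ester).
(A) contains a methyl-ester group (-C(=O)OCH3), which satisfies every atom and bond constraint.
(B) has a primary amide (-C(=O)NH2) but the carbonyl is bonded to N, not to an O-C linkage.
(C) has a primary amide (-C(=O)NH2) but the carbonyl is bonded to N, not to an O-C linkage.
(D) has a carboxylic acid group (-C(=O)OH) but the singly-bonded O carries H (OX2H1, not H0).
So the answer is (A).

A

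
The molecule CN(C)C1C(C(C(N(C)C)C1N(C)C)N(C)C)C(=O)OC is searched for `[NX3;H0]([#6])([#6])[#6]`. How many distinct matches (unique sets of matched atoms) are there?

4

[NX3;H0]([#6])([#6])[#6] is the SMARTS for a tertiary amine: a trivalent nitrogen with no H, bonded to three carbons.
The molecule carries 4 separate instances of a dimethylamino group (-N(CH3)2) meeting every constraint; each maps to a distinct set of atoms, giving 4 matches.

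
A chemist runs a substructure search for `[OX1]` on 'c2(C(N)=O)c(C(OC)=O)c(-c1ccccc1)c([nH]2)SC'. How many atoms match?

The query [OX1] means: aliphatic oxygen with one total connection — typically a carbonyl =O or an oxide.
Check the 20 heavy atoms by environment: 1× n (aromatic, X3) → no; 10× c (aromatic, X3) → no; 2× C (X3) → no; 2× O (X1) → match; 1× N (X3) → no; 1× S (X2) → no; 2× C (X4) → no; 1× O (X2) → no.
That gives 2 matching atoms.

2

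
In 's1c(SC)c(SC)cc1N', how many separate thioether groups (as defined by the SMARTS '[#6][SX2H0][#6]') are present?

2

[#6][SX2H0][#6] is the SMARTS for a thioether: an aliphatic sulfur bridging two carbons with no H on the sulfur.
The molecule carries 2 separate instances of a methylthio ether (-SCH3) meeting every constraint; each maps to a distinct set of atoms, giving 2 matches.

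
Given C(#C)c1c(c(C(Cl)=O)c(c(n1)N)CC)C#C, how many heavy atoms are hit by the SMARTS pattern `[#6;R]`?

5

The query [#6;R] means: carbon that is part of a ring.
Check the 16 heavy atoms by environment: 1× n (aromatic, in 6-ring) → no; 5× c (aromatic, in 6-ring) → match; 7× C (acyclic) → no; 1× O (acyclic) → no; 1× Cl (acyclic) → no; 1× N (acyclic) → no.
That gives 5 matching atoms.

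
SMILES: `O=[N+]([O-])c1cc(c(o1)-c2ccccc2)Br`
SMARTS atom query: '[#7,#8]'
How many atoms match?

The query [#7,#8] means: nitrogen or oxygen (comma = OR).
Check the 15 heavy atoms by environment: 1× o (aromatic) → match; 10× c (aromatic) → no; 1× Br → no; 1× N (charge +1) → match; 1× O (charge -1) → match; 1× O → match.
Summing the matching environments: 1 + 1 + 1 + 1 = 4 matching atoms.

4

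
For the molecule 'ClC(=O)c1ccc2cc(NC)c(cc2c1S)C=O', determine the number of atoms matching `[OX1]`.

2

The query [OX1] means: aliphatic oxygen with one total connection — typically a carbonyl =O or an oxide.
Check the 18 heavy atoms by environment: 10× c (aromatic, X3) → no; 2× C (X3) → no; 2× O (X1) → match; 1× Cl (X1) → no; 1× S (X2) → no; 1× N (X3) → no; 1× C (X4) → no.
That gives 2 matching atoms.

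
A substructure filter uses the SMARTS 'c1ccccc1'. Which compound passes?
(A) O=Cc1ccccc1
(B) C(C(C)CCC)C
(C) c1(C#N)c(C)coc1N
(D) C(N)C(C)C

A

c1ccccc1 describes six aromatic carbons in a ring (a benzene ring).
(A) contains the required atom environment, so the pattern matches.
(B) has a methyl group (-CH3) but no six-membered all-carbon aromatic ring is present.
(C) has a methyl group (-CH3) but no six-membered all-carbon aromatic ring is present.
(D) has a methyl group (-CH3) but no six-membered all-carbon aromatic ring is present.
So the answer is (A).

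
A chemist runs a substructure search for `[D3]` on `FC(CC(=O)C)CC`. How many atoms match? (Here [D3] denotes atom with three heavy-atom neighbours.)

The query [D3] means: atom with exactly three heavy-atom neighbours.
Check the 8 heavy atoms by environment: 2× C (D2) → no; 2× C (D3) → match; 2× C (D1) → no; 1× O (D1) → no; 1× F (D1) → no.
That gives 2 matching atoms.

2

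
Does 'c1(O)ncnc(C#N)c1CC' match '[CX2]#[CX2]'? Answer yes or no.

No

The pattern [CX2]#[CX2] describes a carbon-carbon triple bond — an alkyne.
The closest candidate here is a nitrile (-C#N), but the triple bond is C#N, not C#C. No other fragment satisfies the full query, so there is no match.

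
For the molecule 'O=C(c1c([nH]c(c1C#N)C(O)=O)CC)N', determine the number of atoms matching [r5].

5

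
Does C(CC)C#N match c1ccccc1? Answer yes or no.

No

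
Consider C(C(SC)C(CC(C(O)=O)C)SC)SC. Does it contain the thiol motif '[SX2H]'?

The pattern [SX2H] describes an aliphatic sulfur with two connections, one being H — a thiol.
The closest candidate here is a methylthio ether (-SCH3), but the sulfur has H0 (bonded to two carbons), not H1. No other fragment satisfies the full query, so there is no match.

No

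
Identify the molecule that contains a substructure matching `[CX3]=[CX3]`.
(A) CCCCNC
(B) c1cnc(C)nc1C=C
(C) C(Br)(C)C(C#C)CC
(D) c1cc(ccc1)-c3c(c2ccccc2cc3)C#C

[CX3]=[CX3] describes a non-aromatic C=C double bond between two sp2 carbons (an alkene).
(A) has an ethyl group (-CH2CH3) but its C-C bond is a single bond between CX4 carbons, not CX3=CX3.
(B) contains a vinyl group (-CH=CH2), which satisfies every atom and bond constraint.
(C) has an ethynyl group (-C#CH) but the C-C bond is a triple bond, not a double bond.
(D) has an ethynyl group (-C#CH) but the C-C bond is a triple bond, not a double bond.
So the answer is (B).

B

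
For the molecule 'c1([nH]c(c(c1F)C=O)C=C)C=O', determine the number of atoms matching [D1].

4

The query [D1] means: atom with exactly one heavy-atom neighbour (degree 1).
Check the 12 heavy atoms by environment: 1× n (aromatic, D2) → no; 4× c (aromatic, D3) → no; 3× C (D2) → no; 1× C (D1) → match; 2× O (D1) → match; 1× F (D1) → match.
Summing the matching environments: 1 + 2 + 1 = 4 matching atoms.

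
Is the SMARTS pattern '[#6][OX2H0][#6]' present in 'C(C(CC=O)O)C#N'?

The pattern [#6][OX2H0][#6] describes an aliphatic oxygen bridging two carbons with no H on the oxygen — an ether.
The closest candidate here is a hydroxyl group (-OH), but the oxygen has H1, not H0 bridging two carbons. No other fragment satisfies the full query, so there is no match.

No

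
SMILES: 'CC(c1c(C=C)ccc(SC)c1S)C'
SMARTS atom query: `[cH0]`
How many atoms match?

4

Check the 14 heavy atoms by environment: 4× c (aromatic, H0) → match; 2× c (aromatic, H1) → no; 2× C (H1) → no; 1× C (H2) → no; 1× S (H0) → no; 3× C (H3) → no; 1× S (H1) → no.
That gives 4 matching atoms.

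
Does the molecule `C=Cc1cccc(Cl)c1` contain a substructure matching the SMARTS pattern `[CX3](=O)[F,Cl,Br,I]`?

The pattern [CX3](=O)[F,Cl,Br,I] describes a carbonyl carbon bonded to a halogen — an acyl halide.
The closest candidate here is a chloro substituent, but the Cl is not on a carbonyl carbon. No other fragment satisfies the full query, so there is no match.

No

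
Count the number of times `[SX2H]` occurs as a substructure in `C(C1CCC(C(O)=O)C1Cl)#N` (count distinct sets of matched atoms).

0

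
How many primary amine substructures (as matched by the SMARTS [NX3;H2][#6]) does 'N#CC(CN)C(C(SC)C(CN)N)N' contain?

4

[NX3;H2][#6] is the SMARTS for a primary amine: a trivalent nitrogen with two H attached to carbon.
The molecule carries 4 separate instances of a primary amino group (-NH2) meeting every constraint; each maps to a distinct set of atoms, giving 4 matches.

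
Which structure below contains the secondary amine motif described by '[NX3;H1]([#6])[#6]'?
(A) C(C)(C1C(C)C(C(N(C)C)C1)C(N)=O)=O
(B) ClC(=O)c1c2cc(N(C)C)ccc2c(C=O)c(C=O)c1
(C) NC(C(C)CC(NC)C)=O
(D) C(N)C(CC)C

C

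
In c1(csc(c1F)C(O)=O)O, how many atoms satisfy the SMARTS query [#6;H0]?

The query [#6;H0] means: any carbon with no attached hydrogen.
Check the 10 heavy atoms by environment: 1× s (aromatic, H0) → no; 1× c (aromatic, H1) → no; 3× c (aromatic, H0) → match; 1× F (H0) → no; 1× C (H0) → match; 1× O (H0) → no; 2× O (H1) → no.
Summing the matching environments: 3 + 1 = 4 matching atoms.

4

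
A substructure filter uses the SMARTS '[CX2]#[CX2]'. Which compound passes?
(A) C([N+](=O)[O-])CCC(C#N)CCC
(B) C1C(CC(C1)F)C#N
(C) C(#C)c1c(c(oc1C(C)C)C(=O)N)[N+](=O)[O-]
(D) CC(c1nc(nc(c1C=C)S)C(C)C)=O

C

[CX2]#[CX2] describes a carbon-carbon triple bond (an alkyne).
(A) has a nitrile (-C#N) but the triple bond is C#N, not C#C.
(B) has a nitrile (-C#N) but the triple bond is C#N, not C#C.
(C) contains an ethynyl group (-C#CH), which satisfies every atom and bond constraint.
(D) has a vinyl group (-CH=CH2) but the C=C is a double bond; both carbons are CX3, not CX2.
So the answer is (C).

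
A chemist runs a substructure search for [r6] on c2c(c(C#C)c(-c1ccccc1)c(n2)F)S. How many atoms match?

12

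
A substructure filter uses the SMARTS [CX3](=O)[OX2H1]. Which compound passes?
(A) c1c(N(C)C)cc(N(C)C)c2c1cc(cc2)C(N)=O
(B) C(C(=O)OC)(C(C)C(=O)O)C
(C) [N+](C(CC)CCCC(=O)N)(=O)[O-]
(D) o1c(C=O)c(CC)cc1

[CX3](=O)[OX2H1] describes an sp2 carbon double-bonded to O and single-bonded to an -OH oxygen (a carboxylic acid).
(A) has a primary amide (-C(=O)NH2) but the carbonyl is bonded to N, not to an -OH oxygen.
(B) contains a carboxylic acid group (-C(=O)OH), which satisfies every atom and bond constraint.
(C) has a primary amide (-C(=O)NH2) but the carbonyl is bonded to N, not to an -OH oxygen.
(D) has an aldehyde (-CHO) but there is no singly-bonded oxygen on the carbonyl carbon.
So the answer is (B).

B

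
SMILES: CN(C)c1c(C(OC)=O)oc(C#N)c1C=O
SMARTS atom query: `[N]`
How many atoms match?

2

Check the 16 heavy atoms by environment: 1× o (aromatic) → no; 4× c (aromatic) → no; 2× N → match; 6× C → no; 3× O → no.
That gives 2 matching atoms.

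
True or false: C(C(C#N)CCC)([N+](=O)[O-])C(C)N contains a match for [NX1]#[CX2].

The pattern [NX1]#[CX2] describes a nitrogen triple-bonded to a two-connected carbon — a nitrile.
The molecule carries a nitrile (-C#N), whose atoms satisfy every constraint of the query, so the pattern matches.

True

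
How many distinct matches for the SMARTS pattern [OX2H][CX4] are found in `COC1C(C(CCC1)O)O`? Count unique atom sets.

2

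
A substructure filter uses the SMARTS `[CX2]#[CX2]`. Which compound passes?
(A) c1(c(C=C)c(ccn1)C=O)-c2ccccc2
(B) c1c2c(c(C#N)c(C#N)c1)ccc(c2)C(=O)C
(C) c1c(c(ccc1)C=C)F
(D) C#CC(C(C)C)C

D

[CX2]#[CX2] describes a carbon-carbon triple bond (an alkyne).
(A) has a vinyl group (-CH=CH2) but the C=C is a double bond; both carbons are CX3, not CX2.
(B) has a nitrile (-C#N) but the triple bond is C#N, not C#C.
(C) has a vinyl group (-CH=CH2) but the C=C is a double bond; both carbons are CX3, not CX2.
(D) contains an ethynyl group (-C#CH), which satisfies every atom and bond constraint.
So the answer is (D).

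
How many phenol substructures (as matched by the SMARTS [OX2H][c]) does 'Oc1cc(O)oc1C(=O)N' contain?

[OX2H][c] is the SMARTS for a phenol: a hydroxyl oxygen attached to an aromatic carbon.
The molecule carries 2 separate instances of a hydroxyl group (-OH) meeting every constraint; each maps to a distinct set of atoms, giving 2 matches.

2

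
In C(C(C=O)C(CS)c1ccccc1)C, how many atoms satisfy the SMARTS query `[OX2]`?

The query [OX2] means: aliphatic oxygen with two total connections — ether, hydroxyl, or ester single-bond O.
Check the 14 heavy atoms by environment: 5× C (X4) → no; 6× c (aromatic, X3) → no; 1× S (X2) → no; 1× C (X3) → no; 1× O (X1) → no.
No environment satisfies the query, so 0 matching atoms.

0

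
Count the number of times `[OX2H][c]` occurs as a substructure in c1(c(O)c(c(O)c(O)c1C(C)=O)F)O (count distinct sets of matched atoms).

[OX2H][c] is the SMARTS for a phenol: a hydroxyl oxygen attached to an aromatic carbon.
The molecule carries 4 separate instances of a hydroxyl group (-OH) meeting every constraint; each maps to a distinct set of atoms, giving 4 matches.

4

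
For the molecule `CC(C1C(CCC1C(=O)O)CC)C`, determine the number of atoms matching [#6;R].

5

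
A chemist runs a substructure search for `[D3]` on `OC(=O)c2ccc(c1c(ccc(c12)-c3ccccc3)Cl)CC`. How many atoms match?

8

The query [D3] means: atom with exactly three heavy-atom neighbours.
Check the 22 heavy atoms by environment: 7× c (aromatic, D3) → match; 9× c (aromatic, D2) → no; 1× Cl (D1) → no; 1× C (D2) → no; 1× C (D1) → no; 1× C (D3) → match; 2× O (D1) → no.
Summing the matching environments: 7 + 1 = 8 matching atoms.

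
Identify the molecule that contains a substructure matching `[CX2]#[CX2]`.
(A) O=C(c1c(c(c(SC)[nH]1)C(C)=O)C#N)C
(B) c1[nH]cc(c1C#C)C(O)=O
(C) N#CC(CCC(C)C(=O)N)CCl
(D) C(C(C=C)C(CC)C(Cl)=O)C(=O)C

B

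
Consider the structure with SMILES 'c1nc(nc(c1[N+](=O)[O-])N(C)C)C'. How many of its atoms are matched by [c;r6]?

4

Check the 13 heavy atoms by environment: 2× n (aromatic, in 6-ring) → no; 4× c (aromatic, in 6-ring) → match; 3× C (acyclic) → no; 1× N (acyclic) → no; 1× N (charge +1, acyclic) → no; 1× O (charge -1, acyclic) → no; 1× O (acyclic) → no.
That gives 4 matching atoms.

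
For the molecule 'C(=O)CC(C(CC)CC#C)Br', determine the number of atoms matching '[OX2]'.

The query [OX2] means: aliphatic oxygen with two total connections — ether, hydroxyl, or ester single-bond O.
Check the 11 heavy atoms by environment: 6× C (X4) → no; 2× C (X2) → no; 1× C (X3) → no; 1× O (X1) → no; 1× Br (X1) → no.
No environment satisfies the query, so 0 matching atoms.

0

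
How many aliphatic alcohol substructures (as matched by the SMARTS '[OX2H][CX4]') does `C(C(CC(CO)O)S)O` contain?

3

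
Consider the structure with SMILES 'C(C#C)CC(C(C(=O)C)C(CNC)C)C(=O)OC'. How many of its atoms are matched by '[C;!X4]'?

4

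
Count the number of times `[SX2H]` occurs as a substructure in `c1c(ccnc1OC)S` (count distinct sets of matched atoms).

1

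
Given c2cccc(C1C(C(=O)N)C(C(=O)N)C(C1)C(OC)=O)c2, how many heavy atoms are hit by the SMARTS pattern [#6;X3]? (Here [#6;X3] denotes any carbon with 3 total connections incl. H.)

9

The query [#6;X3] means: any carbon (aromatic or not) with three total connections.
Check the 21 heavy atoms by environment: 6× C (X4) → no; 6× c (aromatic, X3) → match; 3× C (X3) → match; 3× O (X1) → no; 1× O (X2) → no; 2× N (X3) → no.
Summing the matching environments: 6 + 3 = 9 matching atoms.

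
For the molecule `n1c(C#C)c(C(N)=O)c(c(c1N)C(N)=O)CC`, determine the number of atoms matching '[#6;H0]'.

8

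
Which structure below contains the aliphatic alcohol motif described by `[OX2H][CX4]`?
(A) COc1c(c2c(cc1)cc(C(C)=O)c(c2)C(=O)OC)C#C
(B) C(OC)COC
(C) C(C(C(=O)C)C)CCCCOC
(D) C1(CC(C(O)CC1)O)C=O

D

[OX2H][CX4] describes a hydroxyl oxygen bound to an sp3 (X4) carbon (an aliphatic alcohol).
(A) has a methoxy ether (-OCH3) but the oxygen has H0 (ether), not H1.
(B) has a methoxy ether (-OCH3) but the oxygen has H0 (ether), not H1.
(C) has a methoxy ether (-OCH3) but the oxygen has H0 (ether), not H1.
(D) contains a hydroxyl group (-OH), which satisfies every atom and bond constraint.
So the answer is (D).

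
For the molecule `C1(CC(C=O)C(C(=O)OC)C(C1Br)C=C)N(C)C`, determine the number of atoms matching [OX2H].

The query [OX2H] means: aliphatic oxygen with two connections, one of which is H — an -OH oxygen.
Check the 18 heavy atoms by environment: 5× C (H1, X4) → no; 1× C (H2, X4) → no; 2× C (H1, X3) → no; 2× O (H0, X1) → no; 1× C (H0, X3) → no; 1× O (H0, X2) → no; 3× C (H3, X4) → no; 1× Br (H0, X1) → no; 1× N (H0, X3) → no; 1× C (H2, X3) → no.
No environment satisfies the query, so 0 matching atoms.

0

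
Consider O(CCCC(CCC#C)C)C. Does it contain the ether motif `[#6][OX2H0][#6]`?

Yes

The pattern [#6][OX2H0][#6] describes an aliphatic oxygen bridging two carbons with no H on the oxygen — an ether.
The molecule carries a methoxy ether (-OCH3), whose atoms satisfy every constraint of the query, so the pattern matches.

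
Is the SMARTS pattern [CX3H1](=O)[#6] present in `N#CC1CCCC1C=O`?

Yes

The pattern [CX3H1](=O)[#6] describes an sp2 carbon with one H, double-bonded to O and single-bonded to carbon — an aldehyde.
The molecule carries an aldehyde (-CHO), whose atoms satisfy every constraint of the query, so the pattern matches.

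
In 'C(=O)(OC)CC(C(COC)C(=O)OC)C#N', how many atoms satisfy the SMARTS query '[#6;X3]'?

2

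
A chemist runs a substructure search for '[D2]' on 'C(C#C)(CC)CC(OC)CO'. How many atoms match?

5

The query [D2] means: atom with exactly two heavy-atom neighbours.
Check the 11 heavy atoms by environment: 4× C (D2) → match; 2× C (D3) → no; 3× C (D1) → no; 1× O (D1) → no; 1× O (D2) → match.
Summing the matching environments: 4 + 1 = 5 matching atoms.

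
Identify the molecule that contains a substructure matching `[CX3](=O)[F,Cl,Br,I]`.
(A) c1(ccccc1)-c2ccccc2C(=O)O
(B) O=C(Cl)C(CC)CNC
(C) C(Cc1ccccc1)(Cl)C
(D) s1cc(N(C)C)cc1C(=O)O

B

[CX3](=O)[F,Cl,Br,I] describes a carbonyl carbon bonded to a halogen (an acyl halide).
(A) has a carboxylic acid group (-C(=O)OH) but the carbonyl is bonded to -OH, not to a halogen.
(B) contains an acyl chloride (-C(=O)Cl), which satisfies every atom and bond constraint.
(C) has a chloro substituent but the Cl is not on a carbonyl carbon.
(D) has a carboxylic acid group (-C(=O)OH) but the carbonyl is bonded to -OH, not to a halogen.
So the answer is (B).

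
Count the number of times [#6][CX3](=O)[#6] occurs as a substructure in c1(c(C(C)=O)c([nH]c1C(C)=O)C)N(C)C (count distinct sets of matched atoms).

[#6][CX3](=O)[#6] is the SMARTS for a ketone: a carbonyl carbon (no H) flanked by two carbons.
The molecule carries 2 separate instances of an acetyl/ketone group (-C(=O)CH3) meeting every constraint; each maps to a distinct set of atoms, giving 2 matches.

2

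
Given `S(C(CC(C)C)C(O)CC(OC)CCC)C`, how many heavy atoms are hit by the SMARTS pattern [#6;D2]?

Check the 16 heavy atoms by environment: 4× C (D2) → match; 4× C (D3) → no; 5× C (D1) → no; 1× S (D2) → no; 1× O (D1) → no; 1× O (D2) → no.
That gives 4 matching atoms.

4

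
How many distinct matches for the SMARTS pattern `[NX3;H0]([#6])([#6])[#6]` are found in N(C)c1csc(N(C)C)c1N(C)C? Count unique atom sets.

2

[NX3;H0]([#6])([#6])[#6] is the SMARTS for a tertiary amine: a trivalent nitrogen with no H, bonded to three carbons.
The molecule carries 2 separate instances of a dimethylamino group (-N(CH3)2) meeting every constraint; each maps to a distinct set of atoms, giving 2 matches.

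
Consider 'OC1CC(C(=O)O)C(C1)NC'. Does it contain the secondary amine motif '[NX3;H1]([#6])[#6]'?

The pattern [NX3;H1]([#6])[#6] describes a trivalent nitrogen with one H, bonded to two carbons — a secondary amine.
The molecule carries an N-methylamino group (-NHCH3), whose atoms satisfy every constraint of the query, so the pattern matches.

Yes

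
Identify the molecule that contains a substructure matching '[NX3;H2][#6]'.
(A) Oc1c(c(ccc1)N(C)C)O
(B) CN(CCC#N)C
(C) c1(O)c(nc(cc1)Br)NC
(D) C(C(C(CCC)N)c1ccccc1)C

[NX3;H2][#6] describes a trivalent nitrogen with two H attached to carbon (a primary amine).
(A) has a dimethylamino group (-N(CH3)2) but the nitrogen has H0, not H2.
(B) has a dimethylamino group (-N(CH3)2) but the nitrogen has H0, not H2.
(C) has an N-methylamino group (-NHCH3) but the nitrogen bears two carbons and only one H (H1), not H2.
(D) contains a primary amino group (-NH2), which satisfies every atom and bond constraint.
So the answer is (D).

D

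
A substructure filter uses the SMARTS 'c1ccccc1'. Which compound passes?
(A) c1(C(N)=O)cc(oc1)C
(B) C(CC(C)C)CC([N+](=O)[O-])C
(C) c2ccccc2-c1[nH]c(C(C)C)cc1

C

c1ccccc1 describes six aromatic carbons in a ring (a benzene ring).
(A) has a methyl group (-CH3) but no six-membered all-carbon aromatic ring is present.
(B) has a methyl group (-CH3) but no six-membered all-carbon aromatic ring is present.
(C) contains a phenyl ring, which satisfies every atom and bond constraint.
So the answer is (C).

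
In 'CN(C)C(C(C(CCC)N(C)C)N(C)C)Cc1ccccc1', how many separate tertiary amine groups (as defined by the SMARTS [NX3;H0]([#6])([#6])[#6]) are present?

3

[NX3;H0]([#6])([#6])[#6] is the SMARTS for a tertiary amine: a trivalent nitrogen with no H, bonded to three carbons.
The molecule carries 3 separate instances of a dimethylamino group (-N(CH3)2) meeting every constraint; each maps to a distinct set of atoms, giving 3 matches.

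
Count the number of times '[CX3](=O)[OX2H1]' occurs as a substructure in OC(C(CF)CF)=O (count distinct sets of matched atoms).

1

[CX3](=O)[OX2H1] is the SMARTS for a carboxylic acid: an sp2 carbon double-bonded to O and single-bonded to an -OH oxygen.
Exactly one fragment in the molecule meets all constraints, giving 1 match.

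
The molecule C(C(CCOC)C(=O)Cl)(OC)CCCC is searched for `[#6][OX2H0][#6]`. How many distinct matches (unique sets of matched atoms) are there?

2

[#6][OX2H0][#6] is the SMARTS for an ether: an aliphatic oxygen bridging two carbons with no H on the oxygen.
The molecule carries 2 separate instances of a methoxy ether (-OCH3) meeting every constraint; each maps to a distinct set of atoms, giving 2 matches.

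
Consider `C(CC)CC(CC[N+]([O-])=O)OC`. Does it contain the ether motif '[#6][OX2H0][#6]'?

Yes

The pattern [#6][OX2H0][#6] describes an aliphatic oxygen bridging two carbons with no H on the oxygen — an ether.
The molecule carries a methoxy ether (-OCH3), whose atoms satisfy every constraint of the query, so the pattern matches.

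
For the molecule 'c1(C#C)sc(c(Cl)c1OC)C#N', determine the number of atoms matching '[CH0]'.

2

The query [CH0] means: aliphatic carbon with no attached hydrogen.
Check the 12 heavy atoms by environment: 1× s (aromatic, H0) → no; 4× c (aromatic, H0) → no; 1× Cl (H0) → no; 2× C (H0) → match; 1× N (H0) → no; 1× C (H1) → no; 1× O (H0) → no; 1× C (H3) → no.
That gives 2 matching atoms.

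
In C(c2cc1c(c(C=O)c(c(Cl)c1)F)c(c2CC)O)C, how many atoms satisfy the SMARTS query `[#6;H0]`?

The query [#6;H0] means: any carbon with no attached hydrogen.
Check the 19 heavy atoms by environment: 8× c (aromatic, H0) → match; 2× c (aromatic, H1) → no; 1× O (H1) → no; 1× C (H1) → no; 1× O (H0) → no; 2× C (H2) → no; 2× C (H3) → no; 1× F (H0) → no; 1× Cl (H0) → no.
That gives 8 matching atoms.

8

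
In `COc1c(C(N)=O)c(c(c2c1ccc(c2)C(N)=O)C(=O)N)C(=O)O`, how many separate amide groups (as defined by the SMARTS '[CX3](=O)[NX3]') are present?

3

[CX3](=O)[NX3] is the SMARTS for an amide: a carbonyl carbon bonded to a trivalent nitrogen.
The molecule carries 3 separate instances of a primary amide (-C(=O)NH2) meeting every constraint; each maps to a distinct set of atoms, giving 3 matches.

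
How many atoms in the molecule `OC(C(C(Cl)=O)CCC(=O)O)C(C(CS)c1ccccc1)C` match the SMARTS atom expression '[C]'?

10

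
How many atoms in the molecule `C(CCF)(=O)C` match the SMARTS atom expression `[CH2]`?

2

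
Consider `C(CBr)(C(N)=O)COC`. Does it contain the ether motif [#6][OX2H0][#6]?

Yes

The pattern [#6][OX2H0][#6] describes an aliphatic oxygen bridging two carbons with no H on the oxygen — an ether.
The molecule carries a methoxy ether (-OCH3), whose atoms satisfy every constraint of the query, so the pattern matches.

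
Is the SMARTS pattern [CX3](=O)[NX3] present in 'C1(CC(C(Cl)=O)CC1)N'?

No

The pattern [CX3](=O)[NX3] describes a carbonyl carbon bonded to a trivalent nitrogen — an amide.
The closest candidate here is a primary amino group (-NH2), but the -NH2 is not attached to a carbonyl carbon. No other fragment satisfies the full query, so there is no match.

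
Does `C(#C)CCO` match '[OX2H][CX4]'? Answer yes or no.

The pattern [OX2H][CX4] describes a hydroxyl oxygen bound to an sp3 (X4) carbon — an aliphatic alcohol.
The molecule carries a hydroxyl group (-OH), whose atoms satisfy every constraint of the query, so the pattern matches.

Yes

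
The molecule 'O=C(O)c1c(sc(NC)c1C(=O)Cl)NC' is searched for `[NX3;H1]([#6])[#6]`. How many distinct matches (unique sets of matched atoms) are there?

[NX3;H1]([#6])[#6] is the SMARTS for a secondary amine: a trivalent nitrogen with one H, bonded to two carbons.
The molecule carries 2 separate instances of an N-methylamino group (-NHCH3) meeting every constraint; each maps to a distinct set of atoms, giving 2 matches.

2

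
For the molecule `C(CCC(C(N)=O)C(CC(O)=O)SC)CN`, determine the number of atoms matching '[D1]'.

6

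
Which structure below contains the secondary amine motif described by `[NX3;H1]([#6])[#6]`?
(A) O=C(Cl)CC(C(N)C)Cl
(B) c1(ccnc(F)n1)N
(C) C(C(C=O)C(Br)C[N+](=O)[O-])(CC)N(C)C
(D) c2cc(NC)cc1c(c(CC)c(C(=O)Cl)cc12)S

D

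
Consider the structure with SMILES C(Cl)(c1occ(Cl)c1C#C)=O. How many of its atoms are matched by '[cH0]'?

3

The query [cH0] means: aromatic carbon with no attached hydrogen (substituted or ring-fusion).
Check the 11 heavy atoms by environment: 1× o (aromatic, H0) → no; 3× c (aromatic, H0) → match; 1× c (aromatic, H1) → no; 2× C (H0) → no; 1× O (H0) → no; 2× Cl (H0) → no; 1× C (H1) → no.
That gives 3 matching atoms.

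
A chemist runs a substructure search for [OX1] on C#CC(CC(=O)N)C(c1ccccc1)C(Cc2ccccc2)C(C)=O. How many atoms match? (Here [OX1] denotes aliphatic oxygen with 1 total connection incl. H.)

The query [OX1] means: aliphatic oxygen with one total connection — typically a carbonyl =O or an oxide.
Check the 25 heavy atoms by environment: 6× C (X4) → no; 12× c (aromatic, X3) → no; 2× C (X3) → no; 2× O (X1) → match; 2× C (X2) → no; 1× N (X3) → no.
That gives 2 matching atoms.

2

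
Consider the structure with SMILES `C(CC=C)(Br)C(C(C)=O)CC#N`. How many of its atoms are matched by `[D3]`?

The query [D3] means: atom with exactly three heavy-atom neighbours.
Check the 12 heavy atoms by environment: 4× C (D2) → no; 3× C (D3) → match; 1× N (D1) → no; 1× O (D1) → no; 2× C (D1) → no; 1× Br (D1) → no.
That gives 3 matching atoms.

3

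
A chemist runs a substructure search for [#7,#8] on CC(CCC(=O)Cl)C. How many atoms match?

The query [#7,#8] means: nitrogen or oxygen (comma = OR).
Check the 8 heavy atoms by environment: 6× C → no; 1× O → match; 1× Cl → no.
That gives 1 matching atom.

1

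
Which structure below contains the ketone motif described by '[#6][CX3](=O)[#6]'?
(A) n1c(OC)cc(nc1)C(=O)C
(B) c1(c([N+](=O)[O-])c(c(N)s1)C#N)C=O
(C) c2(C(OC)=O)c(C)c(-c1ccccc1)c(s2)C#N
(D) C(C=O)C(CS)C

A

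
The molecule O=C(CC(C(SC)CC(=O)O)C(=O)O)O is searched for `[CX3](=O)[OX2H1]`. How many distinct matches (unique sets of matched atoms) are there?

3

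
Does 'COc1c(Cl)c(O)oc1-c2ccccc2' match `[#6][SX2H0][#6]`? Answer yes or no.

No

The pattern [#6][SX2H0][#6] describes an aliphatic sulfur bridging two carbons with no H on the sulfur — a thioether.
The closest candidate here is a methoxy ether (-OCH3), but the bridging atom is O, not S. No other fragment satisfies the full query, so there is no match.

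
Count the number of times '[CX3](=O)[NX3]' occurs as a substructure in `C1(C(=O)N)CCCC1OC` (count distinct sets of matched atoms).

[CX3](=O)[NX3] is the SMARTS for an amide: a carbonyl carbon bonded to a trivalent nitrogen.
Exactly one fragment in the molecule meets all constraints, giving 1 match.

1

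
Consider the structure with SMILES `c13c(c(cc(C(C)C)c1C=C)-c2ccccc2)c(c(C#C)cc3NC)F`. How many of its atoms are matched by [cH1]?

The query [cH1] means: aromatic carbon bearing exactly one hydrogen.
Check the 26 heavy atoms by environment: 9× c (aromatic, H0) → no; 7× c (aromatic, H1) → match; 1× F (H0) → no; 1× C (H0) → no; 3× C (H1) → no; 3× C (H3) → no; 1× N (H1) → no; 1× C (H2) → no.
That gives 7 matching atoms.

7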